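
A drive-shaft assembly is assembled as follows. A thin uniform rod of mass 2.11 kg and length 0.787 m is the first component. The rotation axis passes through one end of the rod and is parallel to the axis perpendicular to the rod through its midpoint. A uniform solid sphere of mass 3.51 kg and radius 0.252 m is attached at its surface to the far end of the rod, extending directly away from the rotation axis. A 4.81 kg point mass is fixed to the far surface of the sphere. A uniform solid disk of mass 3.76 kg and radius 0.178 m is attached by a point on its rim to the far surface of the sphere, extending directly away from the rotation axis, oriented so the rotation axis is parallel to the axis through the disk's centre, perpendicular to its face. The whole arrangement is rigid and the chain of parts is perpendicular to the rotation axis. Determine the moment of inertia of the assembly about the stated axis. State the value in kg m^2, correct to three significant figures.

20.5

Thin rod: I_cm = (1/12)ML² = (1/12)(2.11)(0.787)² = 0.10891 kg m^2; centre at d = 0.3935 m, so I = I_cm + Md² gives I = 0.10891 + (2.11)(0.3935)² = 0.43562 kg m^2.
Solid sphere: I_cm = (2/5)MR² = (2/5)(3.51)(0.252)² = 0.08916 kg m^2; centre at d = 0.3935 + 0.3935 + 0.252 = 1.039 m, so I = I_cm + Md² gives I = 0.08916 + (3.51)(1.039)² = 3.8783 kg m^2.
Point mass: I_cm = 0; centre at d = 0.3935 + 0.3935 + 0.252 + 0.252 = 1.291 m, so I = I_cm + Md² gives I = 0 + (4.81)(1.291)² = 8.0167 kg m^2.
Solid disk: I_cm = (1/2)MR² = (1/2)(3.76)(0.178)² = 0.059566 kg m^2; centre at d = 0.3935 + 0.3935 + 0.252 + 0.252 + 0.178 = 1.469 m, so I = I_cm + Md² gives I = 0.059566 + (3.76)(1.469)² = 8.1735 kg m^2.
Total I = 0.43562 + 3.8783 + 8.0167 + 8.1735 = 20.504 kg m^2.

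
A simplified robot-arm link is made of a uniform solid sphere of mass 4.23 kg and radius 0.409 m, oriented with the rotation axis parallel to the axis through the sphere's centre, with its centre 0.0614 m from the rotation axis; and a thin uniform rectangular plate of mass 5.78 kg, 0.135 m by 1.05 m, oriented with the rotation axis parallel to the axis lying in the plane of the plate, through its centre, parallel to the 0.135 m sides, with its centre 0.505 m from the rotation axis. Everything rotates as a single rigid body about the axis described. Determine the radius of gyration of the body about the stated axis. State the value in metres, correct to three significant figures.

0.480

Solid sphere: I_cm = (2/5)MR² = (2/5)(4.23)(0.409)² = 0.28304 kg m²; centre at d = 0.0614 m, so I = I_cm + Md² gives I = 0.28304 + (4.23)(0.0614)² = 0.29899 kg m².
Rectangular plate: I_cm = (1/12)Mb² = (1/12)(5.78)(1.05)² = 0.53104 kg m²; centre at d = 0.505 m, so I = I_cm + Md² gives I = 0.53104 + (5.78)(0.505)² = 2.0051 kg m².
Total I = 2.3041 kg m²; total mass M = 10.01 kg.
k = √(I/M) = √(2.3041/10.01) = 0.47977 m.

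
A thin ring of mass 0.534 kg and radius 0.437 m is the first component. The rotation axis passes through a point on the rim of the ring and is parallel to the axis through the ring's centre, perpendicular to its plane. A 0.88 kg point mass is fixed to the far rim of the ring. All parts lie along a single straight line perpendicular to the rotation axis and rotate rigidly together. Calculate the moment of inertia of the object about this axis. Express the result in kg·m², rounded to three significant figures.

0.876

Thin ring: I_cm = MR² = (0.534)(0.437)² = 0.10198 kg·m²; centre at d = 0.437 m, so the parallel axis theorem gives I = 0.10198 + (0.534)(0.437)² = 0.20395 kg·m².
Point mass: I_cm = 0; centre at d = 0.437 + 0.437 = 0.874 m, so the parallel axis theorem gives I = 0 + (0.88)(0.874)² = 0.67221 kg·m².
Total I = 0.20395 + 0.67221 = 0.87617 kg·m².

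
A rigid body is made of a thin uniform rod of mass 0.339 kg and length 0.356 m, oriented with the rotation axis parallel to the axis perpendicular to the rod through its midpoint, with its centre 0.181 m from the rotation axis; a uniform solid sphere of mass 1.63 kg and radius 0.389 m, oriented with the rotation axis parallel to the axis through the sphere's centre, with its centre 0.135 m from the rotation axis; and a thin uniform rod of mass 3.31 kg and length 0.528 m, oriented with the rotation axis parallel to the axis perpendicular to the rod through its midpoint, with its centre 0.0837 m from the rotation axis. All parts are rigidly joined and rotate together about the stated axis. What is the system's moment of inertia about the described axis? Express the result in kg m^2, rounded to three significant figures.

Thin rod: I_cm = (1/12)ML² = (1/12)(0.339)(0.356)² = 0.0035803 kg m^2; centre at d = 0.181 m, so I = I_cm + Md² gives I = 0.0035803 + (0.339)(0.181)² = 0.014686 kg m^2.
Solid sphere: I_cm = (2/5)MR² = (2/5)(1.63)(0.389)² = 0.098661 kg m^2; centre at d = 0.135 m, so I = I_cm + Md² gives I = 0.098661 + (1.63)(0.135)² = 0.12837 kg m^2.
Thin rod: I_cm = (1/12)ML² = (1/12)(3.31)(0.528)² = 0.076898 kg m^2; centre at d = 0.0837 m, so I = I_cm + Md² gives I = 0.076898 + (3.31)(0.0837)² = 0.10009 kg m^2.
Total I = 0.014686 + 0.12837 + 0.10009 = 0.24314 kg m^2.

0.243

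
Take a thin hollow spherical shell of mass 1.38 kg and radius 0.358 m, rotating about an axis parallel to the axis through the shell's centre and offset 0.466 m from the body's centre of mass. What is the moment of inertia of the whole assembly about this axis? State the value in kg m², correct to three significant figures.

I_cm = (2/3)MR² = (2/3)(1.38)(0.358)² = 0.11791 kg m²; centre at d = 0.466 m, so I = I_cm + Md² gives I = 0.11791 + (1.38)(0.466)² = 0.41759 kg m².

0.418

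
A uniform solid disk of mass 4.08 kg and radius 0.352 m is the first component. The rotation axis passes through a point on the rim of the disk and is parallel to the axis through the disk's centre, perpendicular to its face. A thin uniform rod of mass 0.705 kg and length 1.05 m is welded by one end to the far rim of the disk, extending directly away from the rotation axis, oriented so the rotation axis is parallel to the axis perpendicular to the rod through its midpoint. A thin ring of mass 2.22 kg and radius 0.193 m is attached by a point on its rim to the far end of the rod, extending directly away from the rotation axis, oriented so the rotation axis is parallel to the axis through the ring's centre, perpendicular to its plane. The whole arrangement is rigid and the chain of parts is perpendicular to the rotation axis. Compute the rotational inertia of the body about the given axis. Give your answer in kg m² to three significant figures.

10.4

Solid disk: I_cm = (1/2)MR² = (1/2)(4.08)(0.352)² = 0.25276 kg m²; centre at d = 0.352 m, so I = I_cm + Md² gives I = 0.25276 + (4.08)(0.352)² = 0.75829 kg m².
Thin rod: I_cm = (1/12)ML² = (1/12)(0.705)(1.05)² = 0.064772 kg m²; centre at d = 0.352 + 0.352 + 0.525 = 1.229 m, so I = I_cm + Md² gives I = 0.064772 + (0.705)(1.229)² = 1.1296 kg m².
Thin ring: I_cm = MR² = (2.22)(0.193)² = 0.082693 kg m²; centre at d = 0.352 + 0.352 + 0.525 + 0.525 + 0.193 = 1.947 m, so I = I_cm + Md² gives I = 0.082693 + (2.22)(1.947)² = 8.4983 kg m².
Total I = 0.75829 + 1.1296 + 8.4983 = 10.386 kg m².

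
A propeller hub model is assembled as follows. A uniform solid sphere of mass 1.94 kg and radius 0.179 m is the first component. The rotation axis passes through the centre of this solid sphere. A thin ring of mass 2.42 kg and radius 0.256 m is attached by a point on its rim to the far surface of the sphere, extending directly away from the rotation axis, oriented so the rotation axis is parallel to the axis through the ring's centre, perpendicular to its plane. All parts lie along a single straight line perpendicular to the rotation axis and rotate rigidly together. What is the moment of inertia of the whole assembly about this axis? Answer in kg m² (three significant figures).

Solid sphere: I_cm = (2/5)MR² = (2/5)(1.94)(0.179)² = 0.024864 kg m²; axis through the centre, so I = 0.024864 kg m².
Thin ring: I_cm = MR² = (2.42)(0.256)² = 0.1586 kg m²; centre at d = 0.179 + 0.256 = 0.435 m, so I = I_cm + Md² gives I = 0.1586 + (2.42)(0.435)² = 0.61652 kg m².
Total I = 0.024864 + 0.61652 = 0.64139 kg m².

0.641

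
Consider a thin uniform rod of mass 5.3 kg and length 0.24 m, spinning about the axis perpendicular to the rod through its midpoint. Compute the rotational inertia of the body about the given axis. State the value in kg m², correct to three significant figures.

0.0254

I_cm = (1/12)ML² = (1/12)(5.3)(0.24)² = 0.02544 kg m²; axis through the centre, so I = 0.02544 kg m².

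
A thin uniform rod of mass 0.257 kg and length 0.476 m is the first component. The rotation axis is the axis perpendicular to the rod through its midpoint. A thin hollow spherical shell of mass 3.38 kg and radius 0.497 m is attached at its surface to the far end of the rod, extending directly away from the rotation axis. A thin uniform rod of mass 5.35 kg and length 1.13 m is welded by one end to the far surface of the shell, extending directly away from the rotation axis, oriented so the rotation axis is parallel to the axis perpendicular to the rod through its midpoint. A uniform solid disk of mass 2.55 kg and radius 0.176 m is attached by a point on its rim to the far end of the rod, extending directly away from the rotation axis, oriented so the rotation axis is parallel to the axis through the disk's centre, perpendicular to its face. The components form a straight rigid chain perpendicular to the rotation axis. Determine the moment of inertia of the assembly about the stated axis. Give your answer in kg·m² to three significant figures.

Thin rod: I_cm = (1/12)ML² = (1/12)(0.257)(0.476)² = 0.0048525 kg·m²; axis through the centre, so I = 0.0048525 kg·m².
Spherical shell: I_cm = (2/3)MR² = (2/3)(3.38)(0.497)² = 0.55659 kg·m²; centre at d = 0.238 + 0.497 = 0.735 m, so I = I_cm + Md² gives I = 0.55659 + (3.38)(0.735)² = 2.3826 kg·m².
Thin rod: I_cm = (1/12)ML² = (1/12)(5.35)(1.13)² = 0.56928 kg·m²; centre at d = 0.238 + 0.497 + 0.497 + 0.565 = 1.797 m, so I = I_cm + Md² gives I = 0.56928 + (5.35)(1.797)² = 17.846 kg·m².
Solid disk: I_cm = (1/2)MR² = (1/2)(2.55)(0.176)² = 0.039494 kg·m²; centre at d = 0.238 + 0.497 + 0.497 + 0.565 + 0.565 + 0.176 = 2.538 m, so I = I_cm + Md² gives I = 0.039494 + (2.55)(2.538)² = 16.465 kg·m².
Total I = 0.0048525 + 2.3826 + 17.846 + 16.465 = 36.698 kg·m².

36.7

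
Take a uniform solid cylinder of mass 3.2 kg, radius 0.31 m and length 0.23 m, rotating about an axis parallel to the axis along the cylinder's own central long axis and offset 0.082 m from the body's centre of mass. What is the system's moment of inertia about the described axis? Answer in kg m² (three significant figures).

I_cm = (1/2)MR² = (1/2)(3.2)(0.31)² = 0.15376 kg m²; centre at d = 0.082 m, so I = I_cm + Md² gives I = 0.15376 + (3.2)(0.082)² = 0.17528 kg m².

0.175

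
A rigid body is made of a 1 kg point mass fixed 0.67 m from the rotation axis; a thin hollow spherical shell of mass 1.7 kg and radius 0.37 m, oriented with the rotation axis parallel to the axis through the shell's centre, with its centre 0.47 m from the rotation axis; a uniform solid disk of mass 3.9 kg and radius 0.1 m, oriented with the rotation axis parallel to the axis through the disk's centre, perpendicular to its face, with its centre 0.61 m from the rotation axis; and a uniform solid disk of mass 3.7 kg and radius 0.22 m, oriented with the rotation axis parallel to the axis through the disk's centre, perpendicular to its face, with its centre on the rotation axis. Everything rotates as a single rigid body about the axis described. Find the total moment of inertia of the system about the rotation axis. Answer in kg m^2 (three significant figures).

2.54

Point mass: I_cm = 0; centre at d = 0.67 m, so the parallel axis theorem gives I = 0 + (1)(0.67)² = 0.4489 kg m^2.
Spherical shell: I_cm = (2/3)MR² = (2/3)(1.7)(0.37)² = 0.15515 kg m^2; centre at d = 0.47 m, so the parallel axis theorem gives I = 0.15515 + (1.7)(0.47)² = 0.53068 kg m^2.
Solid disk: I_cm = (1/2)MR² = (1/2)(3.9)(0.1)² = 0.0195 kg m^2; centre at d = 0.61 m, so the parallel axis theorem gives I = 0.0195 + (3.9)(0.61)² = 1.4707 kg m^2.
Solid disk: I_cm = (1/2)MR² = (1/2)(3.7)(0.22)² = 0.08954 kg m^2; axis through the centre, so I = 0.08954 kg m^2.
Total I = 0.4489 + 0.53068 + 1.4707 + 0.08954 = 2.5398 kg m^2.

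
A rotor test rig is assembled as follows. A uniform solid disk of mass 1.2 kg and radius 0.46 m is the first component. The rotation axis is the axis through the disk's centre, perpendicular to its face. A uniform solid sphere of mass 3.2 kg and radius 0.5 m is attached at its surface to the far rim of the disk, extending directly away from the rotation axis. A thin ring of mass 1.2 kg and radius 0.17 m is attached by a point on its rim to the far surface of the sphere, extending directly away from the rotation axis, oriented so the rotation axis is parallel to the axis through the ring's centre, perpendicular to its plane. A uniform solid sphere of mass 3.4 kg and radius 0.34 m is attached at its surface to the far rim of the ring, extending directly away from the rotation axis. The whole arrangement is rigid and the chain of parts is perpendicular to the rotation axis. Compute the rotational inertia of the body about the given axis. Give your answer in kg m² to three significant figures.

22.3

Solid disk: I_cm = (1/2)MR² = (1/2)(1.2)(0.46)² = 0.12696 kg m²; axis through the centre, so I = 0.12696 kg m².
Solid sphere: I_cm = (2/5)MR² = (2/5)(3.2)(0.5)² = 0.32 kg m²; centre at d = 0.46 + 0.5 = 0.96 m, so I = I_cm + Md² gives I = 0.32 + (3.2)(0.96)² = 3.2691 kg m².
Thin ring: I_cm = MR² = (1.2)(0.17)² = 0.03468 kg m²; centre at d = 0.46 + 0.5 + 0.5 + 0.17 = 1.63 m, so I = I_cm + Md² gives I = 0.03468 + (1.2)(1.63)² = 3.223 kg m².
Solid sphere: I_cm = (2/5)MR² = (2/5)(3.4)(0.34)² = 0.15722 kg m²; centre at d = 0.46 + 0.5 + 0.5 + 0.17 + 0.17 + 0.34 = 2.14 m, so I = I_cm + Md² gives I = 0.15722 + (3.4)(2.14)² = 15.728 kg m².
Total I = 0.12696 + 3.2691 + 3.223 + 15.728 = 22.347 kg m².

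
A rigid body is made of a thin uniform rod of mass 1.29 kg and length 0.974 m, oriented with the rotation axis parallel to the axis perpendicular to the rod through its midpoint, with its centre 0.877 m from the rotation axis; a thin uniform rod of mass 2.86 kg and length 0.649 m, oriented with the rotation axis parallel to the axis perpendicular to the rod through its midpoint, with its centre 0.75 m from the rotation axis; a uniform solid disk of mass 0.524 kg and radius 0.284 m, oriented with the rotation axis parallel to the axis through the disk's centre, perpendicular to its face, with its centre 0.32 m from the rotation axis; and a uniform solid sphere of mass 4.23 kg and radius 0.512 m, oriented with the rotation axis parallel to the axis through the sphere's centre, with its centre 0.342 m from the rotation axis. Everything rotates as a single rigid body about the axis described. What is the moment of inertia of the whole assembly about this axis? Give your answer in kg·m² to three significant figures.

Thin rod: I_cm = (1/12)ML² = (1/12)(1.29)(0.974)² = 0.10198 kg·m²; centre at d = 0.877 m, so I = I_cm + Md² gives I = 0.10198 + (1.29)(0.877)² = 1.0942 kg·m².
Thin rod: I_cm = (1/12)ML² = (1/12)(2.86)(0.649)² = 0.10039 kg·m²; centre at d = 0.75 m, so I = I_cm + Md² gives I = 0.10039 + (2.86)(0.75)² = 1.7091 kg·m².
Solid disk: I_cm = (1/2)MR² = (1/2)(0.524)(0.284)² = 0.021132 kg·m²; centre at d = 0.32 m, so I = I_cm + Md² gives I = 0.021132 + (0.524)(0.32)² = 0.074789 kg·m².
Solid sphere: I_cm = (2/5)MR² = (2/5)(4.23)(0.512)² = 0.44355 kg·m²; centre at d = 0.342 m, so I = I_cm + Md² gives I = 0.44355 + (4.23)(0.342)² = 0.93831 kg·m².
Total I = 1.0942 + 1.7091 + 0.074789 + 0.93831 = 3.8164 kg·m².

3.82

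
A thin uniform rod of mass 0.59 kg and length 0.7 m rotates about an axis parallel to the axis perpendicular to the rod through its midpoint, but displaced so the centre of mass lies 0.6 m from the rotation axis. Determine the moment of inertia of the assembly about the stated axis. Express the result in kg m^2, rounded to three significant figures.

I_cm = (1/12)ML² = (1/12)(0.59)(0.7)² = 0.024092 kg m^2; centre at d = 0.6 m, so I = I_cm + Md² gives I = 0.024092 + (0.59)(0.6)² = 0.23649 kg m^2.

0.236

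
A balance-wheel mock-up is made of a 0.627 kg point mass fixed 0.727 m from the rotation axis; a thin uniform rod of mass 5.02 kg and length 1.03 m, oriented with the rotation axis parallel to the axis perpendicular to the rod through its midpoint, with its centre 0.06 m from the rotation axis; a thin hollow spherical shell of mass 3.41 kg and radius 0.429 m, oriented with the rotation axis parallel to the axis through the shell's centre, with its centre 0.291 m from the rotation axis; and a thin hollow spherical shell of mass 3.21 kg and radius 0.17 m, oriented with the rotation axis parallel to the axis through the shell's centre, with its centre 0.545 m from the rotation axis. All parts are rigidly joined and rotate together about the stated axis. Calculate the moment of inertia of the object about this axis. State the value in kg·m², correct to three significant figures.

2.52

Point mass: I_cm = 0; centre at d = 0.727 m, so I = I_cm + Md² gives I = 0 + (0.627)(0.727)² = 0.33139 kg·m².
Thin rod: I_cm = (1/12)ML² = (1/12)(5.02)(1.03)² = 0.44381 kg·m²; centre at d = 0.06 m, so I = I_cm + Md² gives I = 0.44381 + (5.02)(0.06)² = 0.46188 kg·m².
Spherical shell: I_cm = (2/3)MR² = (2/3)(3.41)(0.429)² = 0.41839 kg·m²; centre at d = 0.291 m, so I = I_cm + Md² gives I = 0.41839 + (3.41)(0.291)² = 0.70715 kg·m².
Spherical shell: I_cm = (2/3)MR² = (2/3)(3.21)(0.17)² = 0.061846 kg·m²; centre at d = 0.545 m, so I = I_cm + Md² gives I = 0.061846 + (3.21)(0.545)² = 1.0153 kg·m².
Total I = 0.33139 + 0.46188 + 0.70715 + 1.0153 = 2.5157 kg·m².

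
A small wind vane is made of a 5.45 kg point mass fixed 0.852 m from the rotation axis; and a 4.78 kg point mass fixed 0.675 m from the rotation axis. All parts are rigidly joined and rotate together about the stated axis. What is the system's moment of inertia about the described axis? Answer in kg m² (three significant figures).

6.13

Point mass: I_cm = 0; centre at d = 0.852 m, so I = I_cm + Md² gives I = 0 + (5.45)(0.852)² = 3.9562 kg m².
Point mass: I_cm = 0; centre at d = 0.675 m, so I = I_cm + Md² gives I = 0 + (4.78)(0.675)² = 2.1779 kg m².
Total I = 3.9562 + 2.1779 = 6.1341 kg m².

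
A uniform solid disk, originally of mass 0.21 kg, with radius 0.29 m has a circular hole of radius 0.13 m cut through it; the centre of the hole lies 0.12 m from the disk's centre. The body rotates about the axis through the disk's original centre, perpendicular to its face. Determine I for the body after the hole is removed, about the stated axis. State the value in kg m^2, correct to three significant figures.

0.00787

Unpierced body about its centre: I₀ = (1/2)MR² = (1/2)(0.21)(0.29)² = 0.0088305 kg m^2.
The removed disk has mass m = M·(r/R)² = (0.21)(0.13/0.29)² = 0.0422 kg (same uniform areal density).
Its moment of inertia about the rotation axis (parallel-axis theorem): I_hole = (1/2)mr² + md² = (1/2)(0.0422)(0.13)² + (0.0422)(0.12)² = 0.00096426 kg m^2.
Treating the hole as negative mass, I = I₀ − I_hole = 0.0088305 − 0.00096426 = 0.0078662 kg m^2.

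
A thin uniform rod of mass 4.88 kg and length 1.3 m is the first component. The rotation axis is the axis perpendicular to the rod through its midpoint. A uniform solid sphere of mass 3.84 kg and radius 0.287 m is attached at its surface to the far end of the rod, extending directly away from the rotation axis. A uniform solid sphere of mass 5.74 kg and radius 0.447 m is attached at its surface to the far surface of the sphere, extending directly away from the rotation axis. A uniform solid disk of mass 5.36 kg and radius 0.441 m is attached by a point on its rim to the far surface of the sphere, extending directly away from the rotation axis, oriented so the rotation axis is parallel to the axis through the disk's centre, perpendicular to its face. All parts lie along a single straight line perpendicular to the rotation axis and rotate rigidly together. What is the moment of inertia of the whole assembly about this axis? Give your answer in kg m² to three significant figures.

56.3

Thin rod: I_cm = (1/12)ML² = (1/12)(4.88)(1.3)² = 0.68727 kg m²; axis through the centre, so I = 0.68727 kg m².
Solid sphere: I_cm = (2/5)MR² = (2/5)(3.84)(0.287)² = 0.12652 kg m²; centre at d = 0.65 + 0.287 = 0.937 m, so I = I_cm + Md² gives I = 0.12652 + (3.84)(0.937)² = 3.4979 kg m².
Solid sphere: I_cm = (2/5)MR² = (2/5)(5.74)(0.447)² = 0.45876 kg m²; centre at d = 0.65 + 0.287 + 0.287 + 0.447 = 1.671 m, so I = I_cm + Md² gives I = 0.45876 + (5.74)(1.671)² = 16.486 kg m².
Solid disk: I_cm = (1/2)MR² = (1/2)(5.36)(0.441)² = 0.52121 kg m²; centre at d = 0.65 + 0.287 + 0.287 + 0.447 + 0.447 + 0.441 = 2.559 m, so I = I_cm + Md² gives I = 0.52121 + (5.36)(2.559)² = 35.621 kg m².
Total I = 0.68727 + 3.4979 + 16.486 + 35.621 = 56.292 kg m².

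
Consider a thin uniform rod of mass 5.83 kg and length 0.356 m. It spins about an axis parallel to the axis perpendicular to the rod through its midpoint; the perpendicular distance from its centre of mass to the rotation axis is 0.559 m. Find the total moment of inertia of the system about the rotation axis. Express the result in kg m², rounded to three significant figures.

1.88

I_cm = (1/12)ML² = (1/12)(5.83)(0.356)² = 0.061573 kg m²; centre at d = 0.559 m, so I = I_cm + Md² gives I = 0.061573 + (5.83)(0.559)² = 1.8833 kg m².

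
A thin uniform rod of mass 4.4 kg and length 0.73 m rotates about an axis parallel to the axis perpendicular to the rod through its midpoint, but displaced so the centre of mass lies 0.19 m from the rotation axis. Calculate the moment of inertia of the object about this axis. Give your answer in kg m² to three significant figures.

I_cm = (1/12)ML² = (1/12)(4.4)(0.73)² = 0.1954 kg m²; centre at d = 0.19 m, so the parallel axis theorem gives I = 0.1954 + (4.4)(0.19)² = 0.35424 kg m².

0.354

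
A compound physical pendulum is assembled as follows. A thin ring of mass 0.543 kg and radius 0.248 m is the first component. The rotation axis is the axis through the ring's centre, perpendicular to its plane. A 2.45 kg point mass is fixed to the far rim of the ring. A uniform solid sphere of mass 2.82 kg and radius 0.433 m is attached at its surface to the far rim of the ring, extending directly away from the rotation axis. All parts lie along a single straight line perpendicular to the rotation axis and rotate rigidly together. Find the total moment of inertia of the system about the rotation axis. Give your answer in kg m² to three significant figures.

Thin ring: I_cm = MR² = (0.543)(0.248)² = 0.033397 kg m²; axis through the centre, so I = 0.033397 kg m².
Point mass: I_cm = 0; centre at d = 0.248 m, so the parallel axis theorem gives I = 0 + (2.45)(0.248)² = 0.15068 kg m².
Solid sphere: I_cm = (2/5)MR² = (2/5)(2.82)(0.433)² = 0.21149 kg m²; centre at d = 0.248 + 0.433 = 0.681 m, so the parallel axis theorem gives I = 0.21149 + (2.82)(0.681)² = 1.5193 kg m².
Total I = 0.033397 + 0.15068 + 1.5193 = 1.7034 kg m².

1.70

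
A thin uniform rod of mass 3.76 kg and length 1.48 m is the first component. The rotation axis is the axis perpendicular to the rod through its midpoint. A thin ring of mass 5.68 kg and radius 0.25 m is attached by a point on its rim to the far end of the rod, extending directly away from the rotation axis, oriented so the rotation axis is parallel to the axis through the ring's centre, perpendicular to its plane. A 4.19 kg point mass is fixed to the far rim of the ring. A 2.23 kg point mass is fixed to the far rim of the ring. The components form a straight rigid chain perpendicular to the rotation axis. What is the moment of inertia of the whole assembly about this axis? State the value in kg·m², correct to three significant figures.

16.5

Thin rod: I_cm = (1/12)ML² = (1/12)(3.76)(1.48)² = 0.68633 kg·m²; axis through the centre, so I = 0.68633 kg·m².
Thin ring: I_cm = MR² = (5.68)(0.25)² = 0.355 kg·m²; centre at d = 0.74 + 0.25 = 0.99 m, so the parallel axis theorem gives I = 0.355 + (5.68)(0.99)² = 5.922 kg·m².
Point mass: I_cm = 0; centre at d = 0.74 + 0.25 + 0.25 = 1.24 m, so the parallel axis theorem gives I = 0 + (4.19)(1.24)² = 6.4425 kg·m².
Point mass: I_cm = 0; centre at d = 0.74 + 0.25 + 0.25 = 1.24 m, so the parallel axis theorem gives I = 0 + (2.23)(1.24)² = 3.4288 kg·m².
Total I = 0.68633 + 5.922 + 6.4425 + 3.4288 = 16.48 kg·m².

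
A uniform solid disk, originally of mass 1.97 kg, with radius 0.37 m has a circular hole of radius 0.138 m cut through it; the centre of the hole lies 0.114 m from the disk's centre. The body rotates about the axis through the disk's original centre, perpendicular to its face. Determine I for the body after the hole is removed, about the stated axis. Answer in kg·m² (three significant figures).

Unpierced body about its centre: I₀ = (1/2)MR² = (1/2)(1.97)(0.37)² = 0.13485 kg·m².
The removed disk has mass m = M·(r/R)² = (1.97)(0.138/0.37)² = 0.27404 kg (same uniform areal density).
Its moment of inertia about the rotation axis (parallel-axis theorem): I_hole = (1/2)mr² + md² = (1/2)(0.27404)(0.138)² + (0.27404)(0.114)² = 0.0061709 kg·m².
Treating the hole as negative mass, I = I₀ − I_hole = 0.13485 − 0.0061709 = 0.12868 kg·m².

0.129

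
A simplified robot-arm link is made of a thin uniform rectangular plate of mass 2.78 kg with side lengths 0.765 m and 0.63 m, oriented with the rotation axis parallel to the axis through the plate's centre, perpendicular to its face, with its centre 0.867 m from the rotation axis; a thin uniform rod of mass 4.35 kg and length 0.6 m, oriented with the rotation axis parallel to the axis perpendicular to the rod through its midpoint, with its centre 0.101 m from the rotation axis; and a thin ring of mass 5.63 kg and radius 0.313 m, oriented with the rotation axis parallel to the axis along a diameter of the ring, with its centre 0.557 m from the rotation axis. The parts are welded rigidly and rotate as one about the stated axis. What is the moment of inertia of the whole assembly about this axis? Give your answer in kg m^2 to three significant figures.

Rectangular plate: I_cm = (1/12)M(a²+b²) = (1/12)(2.78)[(0.765)² + (0.63)²] = 0.22753 kg m^2; centre at d = 0.867 m, so I = I_cm + Md² gives I = 0.22753 + (2.78)(0.867)² = 2.3172 kg m^2.
Thin rod: I_cm = (1/12)ML² = (1/12)(4.35)(0.6)² = 0.1305 kg m^2; centre at d = 0.101 m, so I = I_cm + Md² gives I = 0.1305 + (4.35)(0.101)² = 0.17487 kg m^2.
Thin ring: I_cm = (1/2)MR² = (1/2)(5.63)(0.313)² = 0.27578 kg m^2; centre at d = 0.557 m, so I = I_cm + Md² gives I = 0.27578 + (5.63)(0.557)² = 2.0225 kg m^2.
Total I = 2.3172 + 0.17487 + 2.0225 = 4.5146 kg m^2.

4.51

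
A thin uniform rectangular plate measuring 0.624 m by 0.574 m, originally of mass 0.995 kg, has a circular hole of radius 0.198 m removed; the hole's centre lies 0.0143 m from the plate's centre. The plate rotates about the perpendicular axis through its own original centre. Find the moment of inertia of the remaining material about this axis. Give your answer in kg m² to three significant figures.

Unpierced body about its centre: I₀ = (1/12)M(a²+b²) = (1/12)(0.995)[(0.624)² + (0.574)²] = 0.059605 kg m².
The removed disk has mass m = M·πr²/(ab) = (0.995)·π(0.198)²/(0.624·0.574) = 0.34214 kg (same uniform areal density).
Its moment of inertia about the rotation axis (parallel-axis theorem): I_hole = (1/2)mr² + md² = (1/2)(0.34214)(0.198)² + (0.34214)(0.0143)² = 0.0067766 kg m².
Treating the hole as negative mass, I = I₀ − I_hole = 0.059605 − 0.0067766 = 0.052828 kg m².

0.0528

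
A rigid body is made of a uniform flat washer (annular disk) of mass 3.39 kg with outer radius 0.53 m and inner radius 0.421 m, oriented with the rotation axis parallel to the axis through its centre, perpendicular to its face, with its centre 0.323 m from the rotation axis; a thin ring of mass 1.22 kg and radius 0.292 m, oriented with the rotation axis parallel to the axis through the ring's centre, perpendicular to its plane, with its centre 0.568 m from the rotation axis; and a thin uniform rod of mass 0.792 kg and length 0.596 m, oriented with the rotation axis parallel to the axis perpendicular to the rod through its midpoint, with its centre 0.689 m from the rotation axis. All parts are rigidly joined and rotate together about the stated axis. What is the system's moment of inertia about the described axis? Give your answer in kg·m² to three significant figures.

Annular disk: I_cm = (1/2)M(R²+r²) = (1/2)(3.39)[(0.53)² + (0.421)²] = 0.77655 kg·m²; centre at d = 0.323 m, so I = I_cm + Md² gives I = 0.77655 + (3.39)(0.323)² = 1.1302 kg·m².
Thin ring: I_cm = MR² = (1.22)(0.292)² = 0.10402 kg·m²; centre at d = 0.568 m, so I = I_cm + Md² gives I = 0.10402 + (1.22)(0.568)² = 0.49762 kg·m².
Thin rod: I_cm = (1/12)ML² = (1/12)(0.792)(0.596)² = 0.023444 kg·m²; centre at d = 0.689 m, so I = I_cm + Md² gives I = 0.023444 + (0.792)(0.689)² = 0.39942 kg·m².
Total I = 1.1302 + 0.49762 + 0.39942 = 2.0273 kg·m².

2.03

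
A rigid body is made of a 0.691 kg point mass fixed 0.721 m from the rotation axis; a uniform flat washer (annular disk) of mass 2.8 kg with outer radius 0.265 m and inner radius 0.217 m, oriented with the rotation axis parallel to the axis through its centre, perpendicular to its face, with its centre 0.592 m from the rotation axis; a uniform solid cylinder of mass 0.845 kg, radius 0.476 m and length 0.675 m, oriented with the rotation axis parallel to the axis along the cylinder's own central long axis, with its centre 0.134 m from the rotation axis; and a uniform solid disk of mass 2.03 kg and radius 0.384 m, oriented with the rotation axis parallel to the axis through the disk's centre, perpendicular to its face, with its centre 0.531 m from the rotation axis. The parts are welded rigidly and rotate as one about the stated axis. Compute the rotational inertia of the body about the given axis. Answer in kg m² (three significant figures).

2.34

Point mass: I_cm = 0; centre at d = 0.721 m, so I = I_cm + Md² gives I = 0 + (0.691)(0.721)² = 0.35921 kg m².
Annular disk: I_cm = (1/2)M(R²+r²) = (1/2)(2.8)[(0.265)² + (0.217)²] = 0.16424 kg m²; centre at d = 0.592 m, so I = I_cm + Md² gives I = 0.16424 + (2.8)(0.592)² = 1.1455 kg m².
Solid cylinder: I_cm = (1/2)MR² = (1/2)(0.845)(0.476)² = 0.095728 kg m²; centre at d = 0.134 m, so I = I_cm + Md² gives I = 0.095728 + (0.845)(0.134)² = 0.1109 kg m².
Solid disk: I_cm = (1/2)MR² = (1/2)(2.03)(0.384)² = 0.14967 kg m²; centre at d = 0.531 m, so I = I_cm + Md² gives I = 0.14967 + (2.03)(0.531)² = 0.72205 kg m².
Total I = 0.35921 + 1.1455 + 0.1109 + 0.72205 = 2.3377 kg m².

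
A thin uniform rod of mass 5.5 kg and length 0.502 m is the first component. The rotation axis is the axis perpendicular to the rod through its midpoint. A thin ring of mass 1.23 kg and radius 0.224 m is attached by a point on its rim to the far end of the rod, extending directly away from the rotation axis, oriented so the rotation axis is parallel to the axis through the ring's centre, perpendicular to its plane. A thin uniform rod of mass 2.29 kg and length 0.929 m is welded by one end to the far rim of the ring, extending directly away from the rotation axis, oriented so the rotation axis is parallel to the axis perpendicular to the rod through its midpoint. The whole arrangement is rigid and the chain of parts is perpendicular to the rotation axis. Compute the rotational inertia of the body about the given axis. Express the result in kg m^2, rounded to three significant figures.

3.72

Thin rod: I_cm = (1/12)ML² = (1/12)(5.5)(0.502)² = 0.1155 kg m^2; axis through the centre, so I = 0.1155 kg m^2.
Thin ring: I_cm = MR² = (1.23)(0.224)² = 0.061716 kg m^2; centre at d = 0.251 + 0.224 = 0.475 m, so I = I_cm + Md² gives I = 0.061716 + (1.23)(0.475)² = 0.33924 kg m^2.
Thin rod: I_cm = (1/12)ML² = (1/12)(2.29)(0.929)² = 0.1647 kg m^2; centre at d = 0.251 + 0.224 + 0.224 + 0.4645 = 1.1635 m, so I = I_cm + Md² gives I = 0.1647 + (2.29)(1.1635)² = 3.2647 kg m^2.
Total I = 0.1155 + 0.33924 + 3.2647 = 3.7195 kg m^2.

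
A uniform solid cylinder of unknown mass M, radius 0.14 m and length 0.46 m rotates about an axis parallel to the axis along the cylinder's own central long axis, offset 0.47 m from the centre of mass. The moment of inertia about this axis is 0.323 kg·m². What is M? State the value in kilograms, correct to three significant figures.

I = I_cm + Md² = (1/2)MR² + Md² = M·[0.5·(0.14)² + (0.47)²] = M·0.2307.
So M = 0.323 / 0.2307 = 1.4001 kg.

1.40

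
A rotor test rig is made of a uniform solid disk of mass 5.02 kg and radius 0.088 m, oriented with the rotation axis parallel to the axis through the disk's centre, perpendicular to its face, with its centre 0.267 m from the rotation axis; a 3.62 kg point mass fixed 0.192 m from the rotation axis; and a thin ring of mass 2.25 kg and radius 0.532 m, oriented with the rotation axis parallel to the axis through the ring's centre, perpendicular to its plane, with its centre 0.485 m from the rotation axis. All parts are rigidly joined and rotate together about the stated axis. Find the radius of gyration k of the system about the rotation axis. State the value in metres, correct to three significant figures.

0.392

Solid disk: I_cm = (1/2)MR² = (1/2)(5.02)(0.088)² = 0.019437 kg·m²; centre at d = 0.267 m, so the parallel axis theorem gives I = 0.019437 + (5.02)(0.267)² = 0.37731 kg·m².
Point mass: I_cm = 0; centre at d = 0.192 m, so the parallel axis theorem gives I = 0 + (3.62)(0.192)² = 0.13345 kg·m².
Thin ring: I_cm = MR² = (2.25)(0.532)² = 0.6368 kg·m²; centre at d = 0.485 m, so the parallel axis theorem gives I = 0.6368 + (2.25)(0.485)² = 1.1661 kg·m².
Total I = 1.6768 kg·m²; total mass M = 10.89 kg.
k = √(I/M) = √(1.6768/10.89) = 0.3924 m.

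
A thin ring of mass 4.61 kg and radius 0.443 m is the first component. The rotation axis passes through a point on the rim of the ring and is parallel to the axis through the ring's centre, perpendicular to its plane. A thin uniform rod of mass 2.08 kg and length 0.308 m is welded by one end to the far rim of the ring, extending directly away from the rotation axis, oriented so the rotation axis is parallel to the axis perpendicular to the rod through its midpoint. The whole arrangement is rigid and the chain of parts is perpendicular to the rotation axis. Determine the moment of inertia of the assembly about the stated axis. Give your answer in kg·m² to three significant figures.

4.08

Thin ring: I_cm = MR² = (4.61)(0.443)² = 0.90471 kg·m²; centre at d = 0.443 m, so I = I_cm + Md² gives I = 0.90471 + (4.61)(0.443)² = 1.8094 kg·m².
Thin rod: I_cm = (1/12)ML² = (1/12)(2.08)(0.308)² = 0.016443 kg·m²; centre at d = 0.443 + 0.443 + 0.154 = 1.04 m, so I = I_cm + Md² gives I = 0.016443 + (2.08)(1.04)² = 2.2662 kg·m².
Total I = 1.8094 + 2.2662 = 4.0756 kg·m².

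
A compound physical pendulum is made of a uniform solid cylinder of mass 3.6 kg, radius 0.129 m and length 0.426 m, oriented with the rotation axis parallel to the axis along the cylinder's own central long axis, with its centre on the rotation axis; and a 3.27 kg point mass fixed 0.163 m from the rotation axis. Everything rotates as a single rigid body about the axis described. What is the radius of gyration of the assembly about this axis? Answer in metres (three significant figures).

0.130

Solid cylinder: I_cm = (1/2)MR² = (1/2)(3.6)(0.129)² = 0.029954 kg m^2; axis through the centre, so I = 0.029954 kg m^2.
Point mass: I_cm = 0; centre at d = 0.163 m, so the parallel axis theorem gives I = 0 + (3.27)(0.163)² = 0.086881 kg m^2.
Total I = 0.11683 kg m^2; total mass M = 6.87 kg.
k = √(I/M) = √(0.11683/6.87) = 0.13041 m.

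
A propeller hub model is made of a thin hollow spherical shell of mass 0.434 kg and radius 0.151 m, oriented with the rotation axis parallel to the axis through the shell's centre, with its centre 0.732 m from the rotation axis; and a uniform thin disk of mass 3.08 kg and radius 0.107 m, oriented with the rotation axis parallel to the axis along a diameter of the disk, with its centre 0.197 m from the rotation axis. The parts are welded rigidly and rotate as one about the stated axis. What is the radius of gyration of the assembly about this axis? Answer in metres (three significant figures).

0.323

Spherical shell: I_cm = (2/3)MR² = (2/3)(0.434)(0.151)² = 0.0065971 kg m²; centre at d = 0.732 m, so I = I_cm + Md² gives I = 0.0065971 + (0.434)(0.732)² = 0.23914 kg m².
Thin disk: I_cm = (1/4)MR² = (1/4)(3.08)(0.107)² = 0.0088157 kg m²; centre at d = 0.197 m, so I = I_cm + Md² gives I = 0.0088157 + (3.08)(0.197)² = 0.12835 kg m².
Total I = 0.36749 kg m²; total mass M = 3.514 kg.
k = √(I/M) = √(0.36749/3.514) = 0.32339 m.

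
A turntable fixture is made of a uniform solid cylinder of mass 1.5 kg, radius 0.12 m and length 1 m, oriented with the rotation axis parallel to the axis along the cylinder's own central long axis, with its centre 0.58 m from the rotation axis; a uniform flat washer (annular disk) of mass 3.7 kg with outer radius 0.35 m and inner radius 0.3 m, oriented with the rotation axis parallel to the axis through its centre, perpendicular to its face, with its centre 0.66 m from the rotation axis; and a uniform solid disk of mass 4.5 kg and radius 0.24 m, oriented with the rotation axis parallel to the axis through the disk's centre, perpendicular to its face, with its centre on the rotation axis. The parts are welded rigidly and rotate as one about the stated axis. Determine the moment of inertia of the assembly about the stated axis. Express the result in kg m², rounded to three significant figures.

Solid cylinder: I_cm = (1/2)MR² = (1/2)(1.5)(0.12)² = 0.0108 kg m²; centre at d = 0.58 m, so I = I_cm + Md² gives I = 0.0108 + (1.5)(0.58)² = 0.5154 kg m².
Annular disk: I_cm = (1/2)M(R²+r²) = (1/2)(3.7)[(0.35)² + (0.3)²] = 0.39312 kg m²; centre at d = 0.66 m, so I = I_cm + Md² gives I = 0.39312 + (3.7)(0.66)² = 2.0048 kg m².
Solid disk: I_cm = (1/2)MR² = (1/2)(4.5)(0.24)² = 0.1296 kg m²; axis through the centre, so I = 0.1296 kg m².
Total I = 0.5154 + 2.0048 + 0.1296 = 2.6498 kg m².

2.65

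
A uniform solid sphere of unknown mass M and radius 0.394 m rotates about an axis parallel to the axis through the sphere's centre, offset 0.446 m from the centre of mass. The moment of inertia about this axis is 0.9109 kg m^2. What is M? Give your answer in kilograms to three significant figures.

I = I_cm + Md² = (2/5)MR² + Md² = M·[0.4·(0.394)² + (0.446)²] = M·0.26101.
So M = 0.9109 / 0.26101 = 3.4899 kg.

3.49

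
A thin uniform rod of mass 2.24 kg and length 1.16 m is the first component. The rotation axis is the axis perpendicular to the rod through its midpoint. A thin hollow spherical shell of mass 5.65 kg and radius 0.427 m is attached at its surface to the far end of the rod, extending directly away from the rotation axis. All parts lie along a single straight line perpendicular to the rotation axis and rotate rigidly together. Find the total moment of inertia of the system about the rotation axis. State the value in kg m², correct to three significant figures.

Thin rod: I_cm = (1/12)ML² = (1/12)(2.24)(1.16)² = 0.25118 kg m²; axis through the centre, so I = 0.25118 kg m².
Spherical shell: I_cm = (2/3)MR² = (2/3)(5.65)(0.427)² = 0.68677 kg m²; centre at d = 0.58 + 0.427 = 1.007 m, so the parallel axis theorem gives I = 0.68677 + (5.65)(1.007)² = 6.4161 kg m².
Total I = 0.25118 + 6.4161 = 6.6673 kg m².

6.67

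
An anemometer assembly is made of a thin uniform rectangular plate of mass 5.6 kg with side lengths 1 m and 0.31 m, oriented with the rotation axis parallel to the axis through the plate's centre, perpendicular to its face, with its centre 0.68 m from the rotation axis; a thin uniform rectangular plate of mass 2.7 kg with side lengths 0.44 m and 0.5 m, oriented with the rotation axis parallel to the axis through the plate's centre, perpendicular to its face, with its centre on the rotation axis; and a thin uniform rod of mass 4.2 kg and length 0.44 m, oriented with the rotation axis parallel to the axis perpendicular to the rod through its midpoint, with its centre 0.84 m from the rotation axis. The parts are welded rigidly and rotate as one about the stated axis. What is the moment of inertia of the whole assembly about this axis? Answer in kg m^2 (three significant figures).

Rectangular plate: I_cm = (1/12)M(a²+b²) = (1/12)(5.6)[(1)² + (0.31)²] = 0.51151 kg m^2; centre at d = 0.68 m, so I = I_cm + Md² gives I = 0.51151 + (5.6)(0.68)² = 3.101 kg m^2.
Rectangular plate: I_cm = (1/12)M(a²+b²) = (1/12)(2.7)[(0.44)² + (0.5)²] = 0.09981 kg m^2; axis through the centre, so I = 0.09981 kg m^2.
Thin rod: I_cm = (1/12)ML² = (1/12)(4.2)(0.44)² = 0.06776 kg m^2; centre at d = 0.84 m, so I = I_cm + Md² gives I = 0.06776 + (4.2)(0.84)² = 3.0313 kg m^2.
Total I = 3.101 + 0.09981 + 3.0313 = 6.232 kg m^2.

6.23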